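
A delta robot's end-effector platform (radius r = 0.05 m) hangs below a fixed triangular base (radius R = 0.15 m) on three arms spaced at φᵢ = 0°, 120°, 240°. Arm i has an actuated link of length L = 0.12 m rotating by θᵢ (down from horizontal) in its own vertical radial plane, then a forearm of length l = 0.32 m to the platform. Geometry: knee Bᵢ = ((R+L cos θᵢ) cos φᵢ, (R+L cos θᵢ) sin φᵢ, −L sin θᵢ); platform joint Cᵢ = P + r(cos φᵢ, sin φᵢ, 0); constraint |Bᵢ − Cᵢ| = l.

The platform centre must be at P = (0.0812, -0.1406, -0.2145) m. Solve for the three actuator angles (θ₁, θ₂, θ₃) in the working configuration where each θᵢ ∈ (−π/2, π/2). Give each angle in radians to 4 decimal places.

θ₁ = -0.3495, θ₂ = 1.2218, θ₃ = -0.3492

rotate P by −φ1: (0.0812, -0.1406, -0.2145)
  A=0.0188, B=-0.2145, C=(l²−L²−A²−y'²−z²)/(2L)=0.0911
  √(A²+B²)=0.2153;  θ1 = -1.4834+1.1339 ≈ -0.3495
arm 2 (φ=120.0°): x'=-0.1624, y'=0.0000
  e−x'=0.2624;  (l²−L²−(e−x')²−y'²−z²)/2L = -0.1119
  √(A²+B²)=0.3389;  θ2 = -0.6854+1.9072 ≈ 1.2218
φ3=240.0° → target in arm frame (0.0812, 0.1406)
  e−x'=0.0188;  (l²−L²−(e−x')²−y'²−z²)/2L = 0.0911
  √(A²+B²)=0.2153;  θ3 = -1.4832+1.1340 ≈ -0.3492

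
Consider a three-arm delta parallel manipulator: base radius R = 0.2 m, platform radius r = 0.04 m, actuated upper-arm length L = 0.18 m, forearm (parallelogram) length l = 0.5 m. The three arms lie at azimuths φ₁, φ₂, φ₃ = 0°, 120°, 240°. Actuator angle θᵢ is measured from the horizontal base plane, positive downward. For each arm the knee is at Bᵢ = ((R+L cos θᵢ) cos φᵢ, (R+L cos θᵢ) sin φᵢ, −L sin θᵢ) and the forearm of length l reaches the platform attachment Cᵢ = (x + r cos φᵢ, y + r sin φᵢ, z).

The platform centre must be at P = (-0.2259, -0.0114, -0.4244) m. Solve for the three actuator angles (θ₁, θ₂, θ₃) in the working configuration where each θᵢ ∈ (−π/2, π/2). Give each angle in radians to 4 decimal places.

θ₁ = 1.3087, θ₂ = 0.1742, θ₃ = 0.0872

rotate P by −φ1: (-0.2259, -0.0114, -0.4244)
  e−x'=0.3859;  (l²−L²−(e−x')²−y'²−z²)/2L = -0.3099
  γ=atan2(-0.4244,0.3859)=-0.8329;  ψ=arccos(-0.5403)=2.1415;  θ1=γ+ψ≈1.3087
rotate P by −φ2: (0.1031, 0.2013, -0.4244)
  A=0.0569, B=-0.4244, C=(l²−L²−A²−y'²−z²)/(2L)=-0.0175
  θ2 = atan2(B,A) + arccos(C/0.4282) = 0.1742
arm 3 (φ=240.0°): x'=0.1228, y'=-0.1899
  A=0.0372, B=-0.4244, C=(l²−L²−A²−y'²−z²)/(2L)=0.0001
  θ3 = atan2(B,A) + arccos(C/0.4260) = 0.0872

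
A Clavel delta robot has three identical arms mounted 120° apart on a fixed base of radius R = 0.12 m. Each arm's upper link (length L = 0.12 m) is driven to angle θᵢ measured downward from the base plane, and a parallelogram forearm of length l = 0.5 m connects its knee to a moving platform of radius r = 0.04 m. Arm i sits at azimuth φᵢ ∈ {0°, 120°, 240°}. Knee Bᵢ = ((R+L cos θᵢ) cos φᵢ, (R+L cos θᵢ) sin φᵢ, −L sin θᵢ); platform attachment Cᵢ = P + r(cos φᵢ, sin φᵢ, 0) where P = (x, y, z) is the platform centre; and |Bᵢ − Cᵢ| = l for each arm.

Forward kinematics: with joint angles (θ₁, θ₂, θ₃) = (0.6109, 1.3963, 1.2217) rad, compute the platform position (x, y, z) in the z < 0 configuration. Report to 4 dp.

(0.1372, -0.0316, -0.5661)

S1 = (0.1783·cos0.0°, 0.1783·sin0.0°, -0.0688) = (0.1783, 0.0000, -0.0688)
φ2=120.0°: virtual centre (-0.0504, 0.0873, -0.1182), radius l
arm 3 at φ=240.0°: ρ3 = 0.1210;  S3 = (-0.0605, -0.1048, -0.1128)
eliminate P² terms by subtracting sphere 1 from 2 and 3
plane₁₂: -0.4574x+0.1746y+-0.0987z = -0.0124
det = 0.1793;  x = 0.0234+-0.2010z,  y = -0.0096+0.0388z
quadratic in z: (1.0419)z²+(0.1992)z+(-0.2212)=0, √Δ=0.9805 → z ∈ {-0.5661, 0.3750}; z = -0.5661 (taking z<0)
x = 0.1372, y = -0.0316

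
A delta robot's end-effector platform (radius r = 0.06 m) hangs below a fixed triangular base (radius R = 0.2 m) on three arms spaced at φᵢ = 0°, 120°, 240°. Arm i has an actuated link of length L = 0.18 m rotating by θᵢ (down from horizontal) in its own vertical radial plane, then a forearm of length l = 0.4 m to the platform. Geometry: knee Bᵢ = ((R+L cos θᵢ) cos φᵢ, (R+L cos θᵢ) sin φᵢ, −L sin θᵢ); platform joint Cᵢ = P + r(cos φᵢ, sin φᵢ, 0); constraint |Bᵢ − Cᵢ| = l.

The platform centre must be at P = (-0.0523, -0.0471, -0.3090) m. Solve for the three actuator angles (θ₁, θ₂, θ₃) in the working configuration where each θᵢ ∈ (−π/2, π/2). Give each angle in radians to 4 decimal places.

φ1=0.0° → target in arm frame (-0.0523, -0.0471)
  A cos θ + B sin θ = C:  0.1923·cos θ + -0.3090·sin θ = -0.0197
  √(A²+B²)=0.3640;  θ1 = -1.0141+1.6248 ≈ 0.6107
φ2=120.0° → target in arm frame (-0.0146, 0.0688)
  e−x'=0.1546;  (l²−L²−(e−x')²−y'²−z²)/2L = 0.0096
  γ=atan2(-0.3090,0.1546)=-1.1068;  ψ=arccos(0.0279)=1.5429;  θ2=γ+ψ≈0.4361
arm 3 (φ=240.0°): x'=0.0669, y'=-0.0217
  e−x'=0.0731;  (l²−L²−(e−x')²−y'²−z²)/2L = 0.0731
  θ3 = atan2(B,A) + arccos(C/0.3175) = -0.0001

θ₁ = 0.6107, θ₂ = 0.4361, θ₃ = -0.0001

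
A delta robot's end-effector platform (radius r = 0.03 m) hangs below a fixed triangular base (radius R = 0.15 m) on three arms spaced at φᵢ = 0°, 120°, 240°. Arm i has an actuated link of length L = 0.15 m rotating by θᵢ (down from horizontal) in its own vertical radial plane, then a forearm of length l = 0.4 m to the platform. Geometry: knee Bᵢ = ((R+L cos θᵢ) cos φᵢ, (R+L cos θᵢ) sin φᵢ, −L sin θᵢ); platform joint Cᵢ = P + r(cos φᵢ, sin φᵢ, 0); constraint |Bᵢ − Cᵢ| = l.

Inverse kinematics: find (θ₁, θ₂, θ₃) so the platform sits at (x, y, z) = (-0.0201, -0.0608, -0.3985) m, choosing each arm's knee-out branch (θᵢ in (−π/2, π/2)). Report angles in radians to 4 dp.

θ₁ = 0.6980, θ₂ = 0.7853, θ₃ = 0.3492

rotate P by −φ1: (-0.0201, -0.0608, -0.3985)
  A=0.1401, B=-0.3985, C=(l²−L²−A²−y'²−z²)/(2L)=-0.1488
  θ1 = atan2(B,A) + arccos(C/0.4224) = 0.6980
rotate P by −φ2: (-0.0426, 0.0478, -0.3985)
  e−x'=0.1626;  (l²−L²−(e−x')²−y'²−z²)/2L = -0.1668
  √(A²+B²)=0.4304;  θ2 = -1.1834+1.9687 ≈ 0.7853
rotate P by −φ3: (0.0627, 0.0130, -0.3985)
  A=0.0573, B=-0.3985, C=(l²−L²−A²−y'²−z²)/(2L)=-0.0825
  √(A²+B²)=0.4026;  θ3 = -1.4280+1.7772 ≈ 0.3492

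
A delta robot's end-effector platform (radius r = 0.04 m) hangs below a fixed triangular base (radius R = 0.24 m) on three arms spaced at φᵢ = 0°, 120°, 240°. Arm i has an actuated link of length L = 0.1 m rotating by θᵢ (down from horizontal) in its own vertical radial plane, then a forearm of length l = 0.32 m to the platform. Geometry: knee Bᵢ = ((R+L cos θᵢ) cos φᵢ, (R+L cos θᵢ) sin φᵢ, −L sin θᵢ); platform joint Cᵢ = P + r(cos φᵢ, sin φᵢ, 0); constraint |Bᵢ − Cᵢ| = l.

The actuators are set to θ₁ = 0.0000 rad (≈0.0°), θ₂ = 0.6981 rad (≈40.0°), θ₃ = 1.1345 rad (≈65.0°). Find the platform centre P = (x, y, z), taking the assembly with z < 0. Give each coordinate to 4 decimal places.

S1 = (0.3000·cos0.0°, 0.3000·sin0.0°, 0.0000) = (0.3000, 0.0000, 0.0000)
φ2=120.0°: virtual centre (-0.1383, 0.2395, -0.0643), radius l
φ3=240.0°: virtual centre (-0.1211, -0.2098, -0.0906), radius l
subtract pairs → two planes through P
linear system: -0.8766x+0.4791y = -0.0094−-0.1286z; -0.8423x+-0.4196y = -0.0231−-0.1813z
det = 0.7714;  x = 0.0194+-0.1825z,  y = 0.0160+-0.0656z
sphere 1 gives Az²+Bz+C=0 with A=1.0376, B=0.1003, C=-0.0234;  B²−4AC=0.1073;  roots -0.2062, 0.1095;  negative root z = -0.2062
x = 0.0571, y = 0.0296

(0.0571, 0.0296, -0.2062)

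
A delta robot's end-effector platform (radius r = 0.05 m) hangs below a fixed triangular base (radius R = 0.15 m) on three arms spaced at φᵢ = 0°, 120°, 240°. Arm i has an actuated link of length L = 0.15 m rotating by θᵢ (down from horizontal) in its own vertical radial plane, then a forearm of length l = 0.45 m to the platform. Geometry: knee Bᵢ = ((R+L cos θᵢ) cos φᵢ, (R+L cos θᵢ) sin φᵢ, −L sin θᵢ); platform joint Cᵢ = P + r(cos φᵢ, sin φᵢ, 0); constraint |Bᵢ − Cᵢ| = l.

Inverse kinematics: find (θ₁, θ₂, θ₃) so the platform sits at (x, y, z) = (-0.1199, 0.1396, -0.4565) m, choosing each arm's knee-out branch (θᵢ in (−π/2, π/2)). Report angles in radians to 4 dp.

θ₁ = 1.1344, θ₂ = 0.0872, θ₃ = 0.9596

arm 1 (φ=0.0°): x'=-0.1199, y'=0.1396
  A=0.2199, B=-0.4565, C=(l²−L²−A²−y'²−z²)/(2L)=-0.3208
  θ1 = atan2(B,A) + arccos(C/0.5067) = 1.1344
arm 2 (φ=120.0°): x'=0.1808, y'=0.0340
  A=-0.0808, B=-0.4565, C=(l²−L²−A²−y'²−z²)/(2L)=-0.1203
  θ2 = atan2(B,A) + arccos(C/0.4636) = 0.0872
arm 3 (φ=240.0°): x'=-0.0609, y'=-0.1736
  A cos θ + B sin θ = C:  0.1609·cos θ + -0.4565·sin θ = -0.2815
  √(A²+B²)=0.4840;  θ3 = -1.2318+2.1914 ≈ 0.9596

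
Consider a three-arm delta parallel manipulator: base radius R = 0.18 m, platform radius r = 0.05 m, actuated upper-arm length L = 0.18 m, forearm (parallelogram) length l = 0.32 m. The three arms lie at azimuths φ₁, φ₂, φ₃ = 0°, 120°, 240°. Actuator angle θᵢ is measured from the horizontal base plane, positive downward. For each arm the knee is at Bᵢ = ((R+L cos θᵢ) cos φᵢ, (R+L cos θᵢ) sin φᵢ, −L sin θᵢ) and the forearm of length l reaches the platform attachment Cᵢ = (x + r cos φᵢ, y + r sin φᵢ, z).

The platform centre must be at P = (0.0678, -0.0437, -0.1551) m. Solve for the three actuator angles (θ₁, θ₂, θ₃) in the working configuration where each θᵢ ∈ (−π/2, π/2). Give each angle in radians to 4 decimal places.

θ₁ = -0.3497, θ₂ = 0.8730, θ₃ = 0.3488

arm 1 (φ=0.0°): x'=0.0678, y'=-0.0437
  A cos θ + B sin θ = C:  0.0622·cos θ + -0.1551·sin θ = 0.1116
  θ1 = atan2(B,A) + arccos(C/0.1671) = -0.3497
arm 2 (φ=120.0°): x'=-0.0717, y'=-0.0369
  A cos θ + B sin θ = C:  0.2017·cos θ + -0.1551·sin θ = 0.0108
  θ2 = atan2(B,A) + arccos(C/0.2545) = 0.8730
φ3=240.0° → target in arm frame (0.0039, 0.0806)
  A cos θ + B sin θ = C:  0.1261·cos θ + -0.1551·sin θ = 0.0655
  √(A²+B²)=0.1999;  θ3 = -0.8883+1.2372 ≈ 0.3488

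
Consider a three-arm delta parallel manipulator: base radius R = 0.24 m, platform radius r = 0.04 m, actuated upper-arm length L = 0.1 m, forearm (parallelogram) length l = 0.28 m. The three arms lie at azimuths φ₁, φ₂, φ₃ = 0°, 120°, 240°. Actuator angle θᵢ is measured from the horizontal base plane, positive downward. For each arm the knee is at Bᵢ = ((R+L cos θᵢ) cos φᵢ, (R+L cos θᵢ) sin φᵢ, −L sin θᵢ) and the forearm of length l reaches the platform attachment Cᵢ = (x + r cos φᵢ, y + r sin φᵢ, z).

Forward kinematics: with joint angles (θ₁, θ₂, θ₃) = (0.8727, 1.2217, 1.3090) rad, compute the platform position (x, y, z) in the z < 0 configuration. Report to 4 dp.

(0.0294, 0.0060, -0.2289)

φ1=0.0°: virtual centre (0.2643, 0.0000, -0.0766), radius l
φ2=120.0°: virtual centre (-0.1171, 0.2028, -0.0940), radius l
φ3=240.0°: virtual centre (-0.1129, -0.1956, -0.0966), radius l
eliminate P² terms by subtracting sphere 1 from 2 and 3
linear system: -0.7628x+0.4057y = -0.0120−-0.0347z; -0.7544x+-0.3912y = -0.0154−-0.0400z
Cramer: x(z) = 0.0181-0.0493z;  y(z) = 0.0044-0.0071z
quadratic in z: (1.0025)z²+(0.1774)z+(-0.0119)=0, √Δ=0.2815 → z ∈ {-0.2289, 0.0519}; z = -0.2289 (taking z<0)
x = 0.0294, y = 0.0060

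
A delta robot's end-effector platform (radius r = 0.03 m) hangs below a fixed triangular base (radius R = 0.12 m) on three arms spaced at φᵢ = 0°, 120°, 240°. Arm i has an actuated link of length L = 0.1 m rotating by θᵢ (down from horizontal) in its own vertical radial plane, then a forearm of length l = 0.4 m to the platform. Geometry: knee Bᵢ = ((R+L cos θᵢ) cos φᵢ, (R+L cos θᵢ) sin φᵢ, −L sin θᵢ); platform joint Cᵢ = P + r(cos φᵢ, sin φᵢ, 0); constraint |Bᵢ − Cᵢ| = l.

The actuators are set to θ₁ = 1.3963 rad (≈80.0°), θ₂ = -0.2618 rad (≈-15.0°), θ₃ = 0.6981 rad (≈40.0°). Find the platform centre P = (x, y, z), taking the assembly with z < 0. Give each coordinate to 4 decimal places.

(-0.1738, 0.1069, -0.3621)

arm 1 at φ=0.0°: (R−r)+L cos θ1 = 0.1074;  S1 = (0.1074, 0.0000, -0.0985)
arm 2 at φ=120.0°: (R−r)+L cos θ2 = 0.1866;  S2 = (-0.0933, 0.1616, 0.0259)
S3 = (0.1666·cos240.0°, 0.1666·sin240.0°, -0.0643) = (-0.0833, -0.1443, -0.0643)
|S₂|²−|S₁|² = 0.0143;  |S₃|²−|S₁|² = 0.0107
[-0.4013 0.3232 0.2487]·P = 0.0143;  [-0.3813 -0.2886 0.0684]·P = 0.0107
det = 0.2390;  x = -0.0316+0.3927z,  y = 0.0048+-0.2819z
sphere 1 gives Az²+Bz+C=0 with A=1.2337, B=0.0851, C=-0.1310;  B²−4AC=0.6535;  roots -0.3621, 0.2932;  negative root z = -0.3621
x = -0.1738, y = 0.1069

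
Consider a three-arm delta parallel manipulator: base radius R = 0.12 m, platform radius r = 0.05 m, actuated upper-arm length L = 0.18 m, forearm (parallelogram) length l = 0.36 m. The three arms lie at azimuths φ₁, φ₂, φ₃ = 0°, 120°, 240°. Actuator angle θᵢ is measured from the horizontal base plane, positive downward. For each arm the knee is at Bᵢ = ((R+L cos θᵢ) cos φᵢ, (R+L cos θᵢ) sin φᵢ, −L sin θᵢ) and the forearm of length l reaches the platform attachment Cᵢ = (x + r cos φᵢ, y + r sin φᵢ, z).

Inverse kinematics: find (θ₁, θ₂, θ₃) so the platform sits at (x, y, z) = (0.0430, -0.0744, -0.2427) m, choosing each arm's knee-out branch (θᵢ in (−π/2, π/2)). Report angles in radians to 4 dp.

arm 1 (φ=0.0°): x'=0.0430, y'=-0.0744
  A cos θ + B sin θ = C:  0.0270·cos θ + -0.2427·sin θ = 0.0890
  θ1 = atan2(B,A) + arccos(C/0.2442) = -0.2622
arm 2 (φ=120.0°): x'=-0.0859, y'=0.0000
  e−x'=0.1559;  (l²−L²−(e−x')²−y'²−z²)/2L = 0.0388
  θ2 = atan2(B,A) + arccos(C/0.2885) = 0.4360
arm 3 (φ=240.0°): x'=0.0429, y'=0.0744
  A=0.0271, B=-0.2427, C=(l²−L²−A²−y'²−z²)/(2L)=0.0890
  θ3 = atan2(B,A) + arccos(C/0.2442) = -0.2618

θ₁ = -0.2622, θ₂ = 0.4360, θ₃ = -0.2618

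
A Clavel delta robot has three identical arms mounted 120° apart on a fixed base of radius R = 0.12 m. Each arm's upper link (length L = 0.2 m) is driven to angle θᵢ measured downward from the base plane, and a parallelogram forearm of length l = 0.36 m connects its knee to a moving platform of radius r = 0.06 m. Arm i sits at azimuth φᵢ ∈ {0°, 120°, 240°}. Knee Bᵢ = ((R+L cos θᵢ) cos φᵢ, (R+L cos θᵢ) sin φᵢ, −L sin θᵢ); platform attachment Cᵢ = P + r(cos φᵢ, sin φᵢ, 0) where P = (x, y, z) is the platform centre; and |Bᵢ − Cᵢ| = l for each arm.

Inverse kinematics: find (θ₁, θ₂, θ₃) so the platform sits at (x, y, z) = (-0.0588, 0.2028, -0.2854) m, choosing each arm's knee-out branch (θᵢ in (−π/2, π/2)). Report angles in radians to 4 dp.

θ₁ = 0.7852, θ₂ = -0.3493, θ₃ = 1.0469

rotate P by −φ1: (-0.0588, 0.2028, -0.2854)
  e−x'=0.1188;  (l²−L²−(e−x')²−y'²−z²)/2L = -0.1177
  γ=atan2(-0.2854,0.1188)=-1.1764;  ψ=arccos(-0.3809)=1.9615;  θ1=γ+ψ≈0.7852
φ2=120.0° → target in arm frame (0.2050, -0.0505)
  A cos θ + B sin θ = C:  -0.1450·cos θ + -0.2854·sin θ = -0.0386
  θ2 = atan2(B,A) + arccos(C/0.3201) = -0.3493
rotate P by −φ3: (-0.1462, -0.1523, -0.2854)
  e−x'=0.2062;  (l²−L²−(e−x')²−y'²−z²)/2L = -0.1440
  γ=atan2(-0.2854,0.2062)=-0.9451;  ψ=arccos(-0.4089)=1.9920;  θ3=γ+ψ≈1.0469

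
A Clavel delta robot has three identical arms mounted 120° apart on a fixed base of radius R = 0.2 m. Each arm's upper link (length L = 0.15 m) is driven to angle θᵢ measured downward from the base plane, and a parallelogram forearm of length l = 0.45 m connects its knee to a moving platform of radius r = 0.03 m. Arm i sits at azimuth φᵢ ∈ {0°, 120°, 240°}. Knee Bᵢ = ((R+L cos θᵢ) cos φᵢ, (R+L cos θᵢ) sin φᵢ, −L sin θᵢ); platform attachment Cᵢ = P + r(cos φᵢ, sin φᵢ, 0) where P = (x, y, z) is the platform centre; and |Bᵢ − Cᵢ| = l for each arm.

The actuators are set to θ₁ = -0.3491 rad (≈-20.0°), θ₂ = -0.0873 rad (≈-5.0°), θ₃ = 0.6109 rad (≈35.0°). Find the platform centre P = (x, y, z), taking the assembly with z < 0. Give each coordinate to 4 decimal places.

(0.0637, 0.0696, -0.3182)

φ1=0.0°: virtual centre (0.3110, 0.0000, 0.0513), radius l
O2 = (0.3194·cos120.0°, 0.3194·sin120.0°, 0.0131) = (-0.1597, 0.2766, 0.0131)
arm 3 at φ=240.0°: ρ3 = 0.2929;  O3 = (-0.1464, -0.2536, -0.0860)
eliminate P² terms by subtracting sphere 1 from 2 and 3
plane₁₂: -0.9413x+0.5533y+-0.0765z = 0.0029
det = 0.9836;  x = 0.0020+-0.1939z,  y = 0.0086+-0.1918z
into |P−O₁|² = l²: 1.0744z² + 0.0139z + -0.1043 = 0;  Δ = 0.4485;  z = -0.3182 or 0.3052 → z<0 root = -0.3182
x = 0.0637, y = 0.0696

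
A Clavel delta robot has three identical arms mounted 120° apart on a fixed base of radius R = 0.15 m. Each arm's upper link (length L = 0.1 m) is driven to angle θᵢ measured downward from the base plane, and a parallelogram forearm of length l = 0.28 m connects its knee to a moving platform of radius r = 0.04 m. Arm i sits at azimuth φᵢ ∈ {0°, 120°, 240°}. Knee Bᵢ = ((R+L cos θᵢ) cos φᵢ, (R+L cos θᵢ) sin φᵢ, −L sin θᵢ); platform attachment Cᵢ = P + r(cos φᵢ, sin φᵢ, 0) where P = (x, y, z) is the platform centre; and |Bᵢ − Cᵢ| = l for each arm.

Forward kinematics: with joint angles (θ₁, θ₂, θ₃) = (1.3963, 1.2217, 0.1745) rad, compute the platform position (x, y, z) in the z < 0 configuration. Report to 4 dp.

(-0.0693, -0.0857, -0.2785)

arm 1 at φ=0.0°: e+L cos θ1 = 0.1274;  O1 = (0.1274, 0.0000, -0.0985)
arm 2 at φ=120.0°: e+L cos θ2 = 0.1442;  O2 = (-0.0721, 0.1249, -0.0940)
O3 = (0.2085·cos240.0°, 0.2085·sin240.0°, -0.0174) = (-0.1042, -0.1806, -0.0174)
eliminate P² terms by subtracting sphere 1 from 2 and 3
plane₁₂: -0.3989x+0.2498y+0.0090z = 0.0037
det = 0.2597;  x = -0.0223+0.1686z,  y = -0.0208+0.2331z
sphere 1 gives Az²+Bz+C=0 with A=1.0827, B=0.1368, C=-0.0459;  B²−4AC=0.2174;  roots -0.2785, 0.1521;  negative root z = -0.2785
x = -0.0693, y = -0.0857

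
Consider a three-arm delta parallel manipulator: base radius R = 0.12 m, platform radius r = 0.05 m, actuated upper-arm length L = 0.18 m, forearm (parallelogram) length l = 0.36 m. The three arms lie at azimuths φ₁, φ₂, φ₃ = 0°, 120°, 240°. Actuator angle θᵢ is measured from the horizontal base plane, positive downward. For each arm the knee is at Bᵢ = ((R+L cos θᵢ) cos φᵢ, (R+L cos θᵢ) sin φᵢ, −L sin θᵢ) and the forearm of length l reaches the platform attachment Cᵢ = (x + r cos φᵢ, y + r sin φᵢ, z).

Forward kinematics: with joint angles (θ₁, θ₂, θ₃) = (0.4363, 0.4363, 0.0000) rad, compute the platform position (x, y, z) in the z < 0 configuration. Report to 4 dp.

(-0.0338, -0.0586, -0.3104)

arm 1 at φ=0.0°: ρ1 = 0.2331;  centre 1 = (0.2331, 0.0000, -0.0761)
centre 2 = (0.2331·cos120.0°, 0.2331·sin120.0°, -0.0761) = (-0.1166, 0.2019, -0.0761)
arm 3 at φ=240.0°: ρ3 = 0.2500;  centre 3 = (-0.1250, -0.2165, 0.0000)
subtract pairs → two planes through P
[-0.6994 0.4038 0.0000]·P = 0.0000;  [-0.7163 -0.4330 0.1521]·P = 0.0024
det = 0.5921;  x = -0.0016+0.1038z,  y = -0.0028+0.1797z
quadratic in z: (1.0431)z²+(0.1024)z+(-0.0687)=0, √Δ=0.5451 → z ∈ {-0.3104, 0.2122}; z = -0.3104 (taking z<0)
x = -0.0338, y = -0.0586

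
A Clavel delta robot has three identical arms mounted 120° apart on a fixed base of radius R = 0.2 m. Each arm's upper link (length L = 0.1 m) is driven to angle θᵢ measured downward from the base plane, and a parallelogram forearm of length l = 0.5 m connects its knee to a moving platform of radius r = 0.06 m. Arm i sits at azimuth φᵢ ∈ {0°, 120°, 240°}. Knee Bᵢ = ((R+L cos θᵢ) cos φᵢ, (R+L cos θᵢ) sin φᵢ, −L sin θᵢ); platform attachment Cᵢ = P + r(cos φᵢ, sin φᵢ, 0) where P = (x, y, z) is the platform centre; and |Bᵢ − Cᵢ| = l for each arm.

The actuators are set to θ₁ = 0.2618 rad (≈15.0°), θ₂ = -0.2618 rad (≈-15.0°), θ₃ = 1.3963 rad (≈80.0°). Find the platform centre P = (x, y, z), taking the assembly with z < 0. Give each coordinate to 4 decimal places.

(0.0509, 0.2005, -0.4446)

φ1=0.0°: virtual centre (0.2366, 0.0000, -0.0259), radius l
O2 = (0.2366·cos120.0°, 0.2366·sin120.0°, 0.0259) = (-0.1183, 0.2049, 0.0259)
arm 3 at φ=240.0°: (R−r)+L cos θ3 = 0.1574;  O3 = (-0.0787, -0.1363, -0.0985)
|O₂|²−|O₁|² = 0.0000;  |O₃|²−|O₁|² = -0.0222
plane₁₂: -0.7098x+0.4098y+0.1035z = 0.0000
det = 0.4518;  x = 0.0201+-0.0692z,  y = 0.0348+-0.3726z
sphere 1 gives Az²+Bz+C=0 with A=1.1436, B=0.0558, C=-0.2013;  B²−4AC=0.9237;  roots -0.4446, 0.3958;  negative root z = -0.4446
x = 0.0509, y = 0.2005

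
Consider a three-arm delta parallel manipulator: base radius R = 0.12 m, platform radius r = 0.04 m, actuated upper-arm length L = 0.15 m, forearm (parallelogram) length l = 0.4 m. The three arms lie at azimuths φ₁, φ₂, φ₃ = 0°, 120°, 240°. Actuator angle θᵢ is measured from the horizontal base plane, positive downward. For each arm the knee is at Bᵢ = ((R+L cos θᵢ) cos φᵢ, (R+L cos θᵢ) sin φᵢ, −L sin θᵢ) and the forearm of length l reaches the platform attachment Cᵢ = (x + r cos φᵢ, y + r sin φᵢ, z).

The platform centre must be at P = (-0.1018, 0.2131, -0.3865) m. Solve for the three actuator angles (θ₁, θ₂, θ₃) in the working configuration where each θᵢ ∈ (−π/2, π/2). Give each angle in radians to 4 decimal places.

φ1=0.0° → target in arm frame (-0.1018, 0.2131)
  A=0.1818, B=-0.3865, C=(l²−L²−A²−y'²−z²)/(2L)=-0.3012
  γ=atan2(-0.3865,0.1818)=-1.1311;  ψ=arccos(-0.7051)=2.3533;  θ1=γ+ψ≈1.2222
φ2=120.0° → target in arm frame (0.2355, -0.0184)
  e−x'=-0.1555;  (l²−L²−(e−x')²−y'²−z²)/2L = -0.1213
  θ2 = atan2(B,A) + arccos(C/0.4166) = -0.0870
rotate P by −φ3: (-0.1337, -0.1947, -0.3865)
  A=0.2137, B=-0.3865, C=(l²−L²−A²−y'²−z²)/(2L)=-0.3181
  γ=atan2(-0.3865,0.2137)=-1.0658;  ψ=arccos(-0.7204)=2.3752;  θ3=γ+ψ≈1.3093

θ₁ = 1.2222, θ₂ = -0.0870, θ₃ = 1.3093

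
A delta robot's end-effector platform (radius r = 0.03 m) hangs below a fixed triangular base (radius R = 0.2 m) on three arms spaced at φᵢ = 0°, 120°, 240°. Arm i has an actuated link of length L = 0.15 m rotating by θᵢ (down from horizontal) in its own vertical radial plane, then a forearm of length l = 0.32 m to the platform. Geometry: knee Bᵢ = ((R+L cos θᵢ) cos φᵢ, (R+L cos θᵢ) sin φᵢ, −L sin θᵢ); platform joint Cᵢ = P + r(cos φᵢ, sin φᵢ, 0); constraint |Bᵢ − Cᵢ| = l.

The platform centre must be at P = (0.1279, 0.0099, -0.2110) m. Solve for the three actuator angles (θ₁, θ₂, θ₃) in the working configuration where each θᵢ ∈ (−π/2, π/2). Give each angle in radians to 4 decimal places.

θ₁ = -0.3489, θ₂ = 1.1346, θ₃ = 1.2221

arm 1 (φ=0.0°): x'=0.1279, y'=0.0099
  e−x'=0.0421;  (l²−L²−(e−x')²−y'²−z²)/2L = 0.1117
  γ=atan2(-0.2110,0.0421)=-1.3739;  ψ=arccos(0.5191)=1.0250;  θ1=γ+ψ≈-0.3489
arm 2 (φ=120.0°): x'=-0.0554, y'=-0.1157
  A=0.2254, B=-0.2110, C=(l²−L²−A²−y'²−z²)/(2L)=-0.0960
  θ2 = atan2(B,A) + arccos(C/0.3087) = 1.1346
φ3=240.0° → target in arm frame (-0.0725, 0.1058)
  A=0.2425, B=-0.2110, C=(l²−L²−A²−y'²−z²)/(2L)=-0.1155
  γ=atan2(-0.2110,0.2425)=-0.7160;  ψ=arccos(-0.3591)=1.9381;  θ3=γ+ψ≈1.2221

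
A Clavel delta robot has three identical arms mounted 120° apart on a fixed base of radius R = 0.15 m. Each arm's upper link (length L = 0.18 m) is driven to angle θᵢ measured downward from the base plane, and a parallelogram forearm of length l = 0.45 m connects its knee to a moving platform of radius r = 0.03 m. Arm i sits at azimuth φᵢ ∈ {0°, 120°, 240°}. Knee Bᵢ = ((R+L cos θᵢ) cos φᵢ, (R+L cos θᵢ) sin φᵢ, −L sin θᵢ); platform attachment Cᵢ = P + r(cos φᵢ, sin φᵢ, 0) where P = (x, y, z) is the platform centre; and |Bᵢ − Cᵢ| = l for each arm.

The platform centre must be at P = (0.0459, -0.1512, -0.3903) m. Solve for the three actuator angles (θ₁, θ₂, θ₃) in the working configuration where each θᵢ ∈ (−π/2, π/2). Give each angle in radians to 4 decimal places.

θ₁ = 0.2617, θ₂ = 0.9599, θ₃ = 0.0000

φ1=0.0° → target in arm frame (0.0459, -0.1512)
  A cos θ + B sin θ = C:  0.0741·cos θ + -0.3903·sin θ = -0.0294
  θ1 = atan2(B,A) + arccos(C/0.3973) = 0.2617
arm 2 (φ=120.0°): x'=-0.1539, y'=0.0358
  e−x'=0.2739;  (l²−L²−(e−x')²−y'²−z²)/2L = -0.1626
  √(A²+B²)=0.4768;  θ2 = -0.9589+1.9188 ≈ 0.9599
φ3=240.0° → target in arm frame (0.1080, 0.1154)
  e−x'=0.0120;  (l²−L²−(e−x')²−y'²−z²)/2L = 0.0120
  θ3 = atan2(B,A) + arccos(C/0.3905) = 0.0000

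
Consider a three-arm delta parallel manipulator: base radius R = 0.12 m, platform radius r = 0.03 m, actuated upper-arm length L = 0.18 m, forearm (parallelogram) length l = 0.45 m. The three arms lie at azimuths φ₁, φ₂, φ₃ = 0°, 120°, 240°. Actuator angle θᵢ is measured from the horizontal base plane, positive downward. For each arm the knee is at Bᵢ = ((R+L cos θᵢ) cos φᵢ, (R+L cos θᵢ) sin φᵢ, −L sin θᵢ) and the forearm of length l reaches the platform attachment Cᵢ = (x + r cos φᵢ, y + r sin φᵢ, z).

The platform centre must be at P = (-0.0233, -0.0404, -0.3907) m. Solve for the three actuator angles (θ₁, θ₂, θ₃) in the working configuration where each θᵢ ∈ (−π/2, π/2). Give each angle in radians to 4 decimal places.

φ1=0.0° → target in arm frame (-0.0233, -0.0404)
  A=0.1133, B=-0.3907, C=(l²−L²−A²−y'²−z²)/(2L)=0.0083
  θ1 = atan2(B,A) + arccos(C/0.4068) = 0.2619
arm 2 (φ=120.0°): x'=-0.0233, y'=0.0404
  e−x'=0.1133;  (l²−L²−(e−x')²−y'²−z²)/2L = 0.0083
  √(A²+B²)=0.4068;  θ2 = -1.2885+1.5505 ≈ 0.2620
φ3=240.0° → target in arm frame (0.0466, 0.0000)
  A cos θ + B sin θ = C:  0.0434·cos θ + -0.3907·sin θ = 0.0433
  √(A²+B²)=0.3931;  θ3 = -1.4603+1.4605 ≈ 0.0003

θ₁ = 0.2619, θ₂ = 0.2620, θ₃ = 0.0003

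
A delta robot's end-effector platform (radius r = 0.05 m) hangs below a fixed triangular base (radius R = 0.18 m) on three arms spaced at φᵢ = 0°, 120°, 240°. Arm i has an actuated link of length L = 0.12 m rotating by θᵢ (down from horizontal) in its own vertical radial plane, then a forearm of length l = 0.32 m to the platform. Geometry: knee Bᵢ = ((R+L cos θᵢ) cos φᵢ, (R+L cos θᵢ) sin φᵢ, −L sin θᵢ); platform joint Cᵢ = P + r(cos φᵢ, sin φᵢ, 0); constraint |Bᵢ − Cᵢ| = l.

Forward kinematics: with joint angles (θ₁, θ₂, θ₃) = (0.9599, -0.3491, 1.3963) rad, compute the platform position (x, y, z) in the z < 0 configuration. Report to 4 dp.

(-0.0310, 0.1525, -0.2605)

arm 1 at φ=0.0°: ρ1 = 0.1988;  centre 1 = (0.1988, 0.0000, -0.0983)
φ2=120.0°: virtual centre (-0.1214, 0.2102, 0.0410), radius l
φ3=240.0°: virtual centre (-0.0754, -0.1306, -0.1182), radius l
subtract pairs → two planes through P
plane₁₂: -0.6404x+0.4205y+0.2787z = 0.0114
Cramer: x(z) = 0.0057+0.1409z;  y(z) = 0.0358-0.4481z
quadratic in z: (1.2207)z²+(0.1100)z+(-0.0541)=0, √Δ=0.5258 → z ∈ {-0.2605, 0.1703}; z = -0.2605 (taking z<0)
x = -0.0310, y = 0.1525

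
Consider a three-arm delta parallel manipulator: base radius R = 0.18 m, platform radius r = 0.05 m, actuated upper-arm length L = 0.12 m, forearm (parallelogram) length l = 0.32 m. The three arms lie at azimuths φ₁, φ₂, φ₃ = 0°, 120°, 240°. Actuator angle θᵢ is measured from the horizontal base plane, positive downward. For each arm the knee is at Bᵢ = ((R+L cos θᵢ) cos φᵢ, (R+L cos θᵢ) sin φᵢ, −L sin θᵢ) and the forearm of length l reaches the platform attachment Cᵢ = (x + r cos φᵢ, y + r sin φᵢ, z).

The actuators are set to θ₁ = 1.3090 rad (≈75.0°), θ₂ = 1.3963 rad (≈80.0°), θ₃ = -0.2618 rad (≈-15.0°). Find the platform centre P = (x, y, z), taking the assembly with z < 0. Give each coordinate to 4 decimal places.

(-0.0727, -0.1466, -0.2779)

φ1=0.0°: virtual centre (0.1611, 0.0000, -0.1159), radius l
φ2=120.0°: virtual centre (-0.0754, 0.1306, -0.1182), radius l
arm 3 at φ=240.0°: e+L cos θ3 = 0.2459;  S3 = (-0.1230, -0.2130, 0.0311)
subtract pairs → two planes through P
plane₁₂: -0.4729x+0.2613y+-0.0045z = -0.0027
det = 0.3498;  x = -0.0132+0.2140z,  y = -0.0341+0.4047z
sphere 1 gives Az²+Bz+C=0 with A=1.2096, B=0.1296, C=-0.0574;  B²−4AC=0.2946;  roots -0.2779, 0.1708;  negative root z = -0.2779
x = -0.0727, y = -0.1466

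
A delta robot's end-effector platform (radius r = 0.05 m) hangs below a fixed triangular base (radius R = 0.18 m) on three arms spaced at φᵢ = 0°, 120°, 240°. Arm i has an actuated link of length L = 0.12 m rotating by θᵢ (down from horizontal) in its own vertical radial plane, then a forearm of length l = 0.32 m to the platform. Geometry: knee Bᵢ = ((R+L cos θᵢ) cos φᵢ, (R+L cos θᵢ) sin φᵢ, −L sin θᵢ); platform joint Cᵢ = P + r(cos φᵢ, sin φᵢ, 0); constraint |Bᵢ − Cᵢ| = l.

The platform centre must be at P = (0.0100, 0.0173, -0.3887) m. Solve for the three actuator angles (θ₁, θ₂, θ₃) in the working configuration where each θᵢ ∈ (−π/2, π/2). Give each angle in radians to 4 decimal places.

θ₁ = 1.2213, θ₂ = 1.2214, θ₃ = 1.3955

rotate P by −φ1: (0.0100, 0.0173, -0.3887)
  A=0.1200, B=-0.3887, C=(l²−L²−A²−y'²−z²)/(2L)=-0.3241
  θ1 = atan2(B,A) + arccos(C/0.4068) = 1.2213
rotate P by −φ2: (0.0100, -0.0173, -0.3887)
  A cos θ + B sin θ = C:  0.1200·cos θ + -0.3887·sin θ = -0.3241
  θ2 = atan2(B,A) + arccos(C/0.4068) = 1.2214
rotate P by −φ3: (-0.0200, 0.0000, -0.3887)
  A=0.1500, B=-0.3887, C=(l²−L²−A²−y'²−z²)/(2L)=-0.3566
  √(A²+B²)=0.4166;  θ3 = -1.2025+2.5981 ≈ 1.3955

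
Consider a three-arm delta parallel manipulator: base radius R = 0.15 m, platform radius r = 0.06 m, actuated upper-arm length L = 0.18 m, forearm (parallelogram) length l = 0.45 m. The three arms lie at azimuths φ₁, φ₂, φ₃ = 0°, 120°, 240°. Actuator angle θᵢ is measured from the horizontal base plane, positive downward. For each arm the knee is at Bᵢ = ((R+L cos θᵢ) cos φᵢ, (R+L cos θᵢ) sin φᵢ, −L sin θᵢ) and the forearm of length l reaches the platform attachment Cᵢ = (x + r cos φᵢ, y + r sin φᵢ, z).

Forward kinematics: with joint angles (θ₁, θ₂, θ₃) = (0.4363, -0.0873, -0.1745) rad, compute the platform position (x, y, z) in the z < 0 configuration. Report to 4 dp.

φ1=0.0°: virtual centre (0.2531, 0.0000, -0.0761), radius l
arm 2 at φ=120.0°: e+L cos θ2 = 0.2693;  centre 2 = (-0.1347, 0.2332, 0.0157)
arm 3 at φ=240.0°: e+L cos θ3 = 0.2673;  centre 3 = (-0.1336, -0.2315, 0.0313)
eliminate P² terms by subtracting sphere 1 from 2 and 3
[-0.7756 0.4665 0.1835]·P = 0.0029;  [-0.7735 -0.4629 0.2146]·P = 0.0025
det = 0.7199;  x = -0.0035+0.2571z,  y = 0.0004+0.0340z
into |P−centre ₁|² = l²: 1.0673z² + 0.0202z + -0.1308 = 0;  Δ = 0.5590;  z = -0.3597 or 0.3408 → z<0 root = -0.3597
x = -0.0960, y = -0.0119

(-0.0960, -0.0119, -0.3597)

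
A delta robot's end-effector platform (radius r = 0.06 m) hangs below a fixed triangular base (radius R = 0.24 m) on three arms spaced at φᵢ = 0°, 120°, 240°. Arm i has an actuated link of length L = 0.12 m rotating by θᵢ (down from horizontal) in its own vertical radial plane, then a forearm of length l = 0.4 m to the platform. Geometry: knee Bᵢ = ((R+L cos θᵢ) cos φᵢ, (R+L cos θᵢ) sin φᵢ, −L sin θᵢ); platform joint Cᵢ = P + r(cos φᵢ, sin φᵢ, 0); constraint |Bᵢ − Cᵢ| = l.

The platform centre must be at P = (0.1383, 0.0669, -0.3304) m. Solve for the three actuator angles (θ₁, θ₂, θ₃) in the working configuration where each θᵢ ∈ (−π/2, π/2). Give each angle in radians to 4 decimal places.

θ₁ = -0.2622, θ₂ = 0.7852, θ₃ = 1.3965

φ1=0.0° → target in arm frame (0.1383, 0.0669)
  e−x'=0.0417;  (l²−L²−(e−x')²−y'²−z²)/2L = 0.1259
  γ=atan2(-0.3304,0.0417)=-1.4452;  ψ=arccos(0.3781)=1.1830;  θ1=γ+ψ≈-0.2622
φ2=120.0° → target in arm frame (-0.0112, -0.1532)
  A cos θ + B sin θ = C:  0.1912·cos θ + -0.3304·sin θ = -0.0983
  γ=atan2(-0.3304,0.1912)=-1.0462;  ψ=arccos(-0.2576)=1.8314;  θ2=γ+ψ≈0.7852
arm 3 (φ=240.0°): x'=-0.1271, y'=0.0863
  A cos θ + B sin θ = C:  0.3071·cos θ + -0.3304·sin θ = -0.2722
  γ=atan2(-0.3304,0.3071)=-0.8220;  ψ=arccos(-0.6034)=2.2185;  θ3=γ+ψ≈1.3965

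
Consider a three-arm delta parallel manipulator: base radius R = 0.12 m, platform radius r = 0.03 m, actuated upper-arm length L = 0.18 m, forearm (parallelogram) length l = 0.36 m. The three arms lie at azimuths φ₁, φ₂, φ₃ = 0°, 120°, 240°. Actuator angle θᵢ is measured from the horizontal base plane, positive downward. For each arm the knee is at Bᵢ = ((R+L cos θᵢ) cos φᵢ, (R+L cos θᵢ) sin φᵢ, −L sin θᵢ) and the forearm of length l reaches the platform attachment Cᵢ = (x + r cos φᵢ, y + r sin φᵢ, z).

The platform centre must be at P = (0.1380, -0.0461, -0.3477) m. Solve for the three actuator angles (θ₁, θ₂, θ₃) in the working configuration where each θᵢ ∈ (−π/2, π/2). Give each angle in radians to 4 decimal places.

rotate P by −φ1: (0.1380, -0.0461, -0.3477)
  A cos θ + B sin θ = C:  -0.0480·cos θ + -0.3477·sin θ = -0.0781
  θ1 = atan2(B,A) + arccos(C/0.3510) = 0.0873
arm 2 (φ=120.0°): x'=-0.1089, y'=-0.0965
  e−x'=0.1989;  (l²−L²−(e−x')²−y'²−z²)/2L = -0.2016
  θ2 = atan2(B,A) + arccos(C/0.4006) = 1.0470
rotate P by −φ3: (-0.0291, 0.1426, -0.3477)
  e−x'=0.1191;  (l²−L²−(e−x')²−y'²−z²)/2L = -0.1617
  γ=atan2(-0.3477,0.1191)=-1.2408;  ψ=arccos(-0.4399)=2.0262;  θ3=γ+ψ≈0.7854

θ₁ = 0.0873, θ₂ = 1.0470, θ₃ = 0.7854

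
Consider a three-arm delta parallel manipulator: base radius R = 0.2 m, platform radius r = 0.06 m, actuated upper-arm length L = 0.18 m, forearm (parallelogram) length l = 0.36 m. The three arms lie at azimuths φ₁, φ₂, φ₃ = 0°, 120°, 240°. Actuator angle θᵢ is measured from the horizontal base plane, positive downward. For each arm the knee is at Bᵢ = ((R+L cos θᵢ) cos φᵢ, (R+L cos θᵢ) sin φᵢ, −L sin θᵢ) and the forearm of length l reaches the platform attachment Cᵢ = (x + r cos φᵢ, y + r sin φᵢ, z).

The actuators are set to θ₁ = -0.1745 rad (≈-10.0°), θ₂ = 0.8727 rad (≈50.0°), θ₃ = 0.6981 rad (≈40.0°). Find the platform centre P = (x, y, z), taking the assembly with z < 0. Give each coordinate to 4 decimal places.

(0.1075, -0.0218, -0.2605)

S1 = (0.3173·cos0.0°, 0.3173·sin0.0°, 0.0313) = (0.3173, 0.0000, 0.0313)
arm 2 at φ=120.0°: ρ2 = 0.2557;  S2 = (-0.1278, 0.2214, -0.1379)
S3 = (0.2779·cos240.0°, 0.2779·sin240.0°, -0.1157) = (-0.1389, -0.2407, -0.1157)
|S₂|²−|S₁|² = -0.0172;  |S₃|²−|S₁|² = -0.0110
[-0.8902 0.4429 -0.3383]·P = -0.0172;  [-0.9124 -0.4813 -0.2939]·P = -0.0110
Cramer: x(z) = 0.0158-0.3519z;  y(z) = -0.0071+0.0565z
sphere 1 gives Az²+Bz+C=0 with A=1.1270, B=0.1488, C=-0.0377;  B²−4AC=0.1922;  roots -0.2605, 0.1284;  negative root z = -0.2605
x = 0.1075, y = -0.0218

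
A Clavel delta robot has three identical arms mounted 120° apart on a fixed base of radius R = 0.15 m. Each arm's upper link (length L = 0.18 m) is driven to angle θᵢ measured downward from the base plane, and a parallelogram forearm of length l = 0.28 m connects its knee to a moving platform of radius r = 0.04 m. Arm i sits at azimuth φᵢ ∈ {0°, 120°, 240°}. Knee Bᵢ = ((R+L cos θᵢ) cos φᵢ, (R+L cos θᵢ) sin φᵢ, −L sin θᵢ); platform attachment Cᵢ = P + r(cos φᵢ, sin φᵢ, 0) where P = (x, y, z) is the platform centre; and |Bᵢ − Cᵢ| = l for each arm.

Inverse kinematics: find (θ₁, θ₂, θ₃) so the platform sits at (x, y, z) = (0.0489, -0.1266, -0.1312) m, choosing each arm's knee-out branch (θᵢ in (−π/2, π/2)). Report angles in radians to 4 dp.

φ1=0.0° → target in arm frame (0.0489, -0.1266)
  A=0.0611, B=-0.1312, C=(l²−L²−A²−y'²−z²)/(2L)=0.0251
  √(A²+B²)=0.1447;  θ1 = -1.1350+1.3967 ≈ 0.2617
rotate P by −φ2: (-0.1341, 0.0210, -0.1312)
  e−x'=0.2441;  (l²−L²−(e−x')²−y'²−z²)/2L = -0.0868
  √(A²+B²)=0.2771;  θ2 = -0.4932+1.8892 ≈ 1.3960
arm 3 (φ=240.0°): x'=0.0852, y'=0.1056
  A=0.0248, B=-0.1312, C=(l²−L²−A²−y'²−z²)/(2L)=0.0472
  γ=atan2(-0.1312,0.0248)=-1.3839;  ψ=arccos(0.3539)=1.2091;  θ3=γ+ψ≈-0.1748

θ₁ = 0.2617, θ₂ = 1.3960, θ₃ = -0.1748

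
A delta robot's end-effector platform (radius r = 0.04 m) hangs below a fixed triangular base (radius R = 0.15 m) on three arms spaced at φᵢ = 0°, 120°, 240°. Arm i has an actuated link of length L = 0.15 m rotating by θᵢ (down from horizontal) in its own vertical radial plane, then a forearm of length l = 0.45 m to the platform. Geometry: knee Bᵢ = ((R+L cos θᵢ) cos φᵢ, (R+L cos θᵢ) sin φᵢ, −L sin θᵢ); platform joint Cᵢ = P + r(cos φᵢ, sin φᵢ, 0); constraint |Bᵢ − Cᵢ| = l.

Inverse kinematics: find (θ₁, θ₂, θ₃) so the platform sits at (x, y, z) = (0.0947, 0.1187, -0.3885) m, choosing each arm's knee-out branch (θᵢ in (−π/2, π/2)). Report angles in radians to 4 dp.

θ₁ = -0.0874, θ₂ = 0.0876, θ₃ = 0.8727

arm 1 (φ=0.0°): x'=0.0947, y'=0.1187
  A=0.0153, B=-0.3885, C=(l²−L²−A²−y'²−z²)/(2L)=0.0491
  γ=atan2(-0.3885,0.0153)=-1.5314;  ψ=arccos(0.1264)=1.4441;  θ1=γ+ψ≈-0.0874
φ2=120.0° → target in arm frame (0.0554, -0.1414)
  e−x'=0.0546;  (l²−L²−(e−x')²−y'²−z²)/2L = 0.0204
  γ=atan2(-0.3885,0.0546)=-1.4313;  ψ=arccos(0.0519)=1.5189;  θ2=γ+ψ≈0.0876
arm 3 (φ=240.0°): x'=-0.1501, y'=0.0227
  A=0.2601, B=-0.3885, C=(l²−L²−A²−y'²−z²)/(2L)=-0.1304
  √(A²+B²)=0.4676;  θ3 = -0.9808+1.8535 ≈ 0.8727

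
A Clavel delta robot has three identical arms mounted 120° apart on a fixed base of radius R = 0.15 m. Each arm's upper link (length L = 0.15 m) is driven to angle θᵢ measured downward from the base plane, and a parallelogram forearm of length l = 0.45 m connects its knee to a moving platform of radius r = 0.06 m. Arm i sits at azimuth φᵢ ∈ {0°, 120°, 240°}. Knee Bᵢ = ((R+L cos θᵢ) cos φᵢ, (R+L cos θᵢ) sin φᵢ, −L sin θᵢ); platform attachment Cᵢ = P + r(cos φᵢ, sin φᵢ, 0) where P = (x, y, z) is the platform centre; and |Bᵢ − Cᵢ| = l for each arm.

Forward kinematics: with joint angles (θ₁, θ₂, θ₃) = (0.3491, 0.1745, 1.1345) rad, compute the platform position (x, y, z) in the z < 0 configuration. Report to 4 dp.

(0.0680, 0.1717, -0.4340)

arm 1 at φ=0.0°: (R−r)+L cos θ1 = 0.2310;  O1 = (0.2310, 0.0000, -0.0513)
φ2=120.0°: virtual centre (-0.1189, 0.2059, -0.0260), radius l
O3 = (0.1534·cos240.0°, 0.1534·sin240.0°, -0.1359) = (-0.0767, -0.1328, -0.1359)
|O₂|²−|O₁|² = 0.0012;  |O₃|²−|O₁|² = -0.0140
plane₁₂: -0.6996x+0.4117y+0.0505z = 0.0012
Cramer: x(z) = 0.0124-0.1281z;  y(z) = 0.0239-0.3404z
quadratic in z: (1.1323)z²+(0.1423)z+(-0.1515)=0, √Δ=0.8405 → z ∈ {-0.4340, 0.3083}; z = -0.4340 (taking z<0)
x = 0.0680, y = 0.1717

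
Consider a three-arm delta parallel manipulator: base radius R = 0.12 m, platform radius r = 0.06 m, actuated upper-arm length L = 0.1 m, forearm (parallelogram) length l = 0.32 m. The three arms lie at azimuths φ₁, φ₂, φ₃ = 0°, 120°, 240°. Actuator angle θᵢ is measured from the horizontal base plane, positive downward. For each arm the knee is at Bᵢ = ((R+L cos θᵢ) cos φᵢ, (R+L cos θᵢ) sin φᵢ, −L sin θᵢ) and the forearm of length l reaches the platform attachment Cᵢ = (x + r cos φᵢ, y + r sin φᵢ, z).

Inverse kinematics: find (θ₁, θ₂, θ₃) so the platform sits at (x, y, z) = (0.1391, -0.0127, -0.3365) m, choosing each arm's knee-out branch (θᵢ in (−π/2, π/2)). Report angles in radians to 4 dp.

θ₁ = 0.1743, θ₂ = 1.2213, θ₃ = 1.1344

rotate P by −φ1: (0.1391, -0.0127, -0.3365)
  A cos θ + B sin θ = C:  -0.0791·cos θ + -0.3365·sin θ = -0.1363
  √(A²+B²)=0.3457;  θ1 = -1.8017+1.9760 ≈ 0.1743
arm 2 (φ=120.0°): x'=-0.0805, y'=-0.1141
  A=0.1405, B=-0.3365, C=(l²−L²−A²−y'²−z²)/(2L)=-0.2680
  θ2 = atan2(B,A) + arccos(C/0.3647) = 1.2213
rotate P by −φ3: (-0.0586, 0.1268, -0.3365)
  e−x'=0.1186;  (l²−L²−(e−x')²−y'²−z²)/2L = -0.2548
  γ=atan2(-0.3365,0.1186)=-1.2321;  ψ=arccos(-0.7143)=2.3664;  θ3=γ+ψ≈1.1344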